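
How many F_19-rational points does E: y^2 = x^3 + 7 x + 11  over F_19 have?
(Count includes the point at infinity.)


For each x in F_19, count y with y^2 = x^3 + 7 x + 11 mod 19:
  x = 0: RHS = 11, y in [7, 12]  -> 2 point(s)
  x = 1: RHS = 0, y in [0]  -> 1 point(s)
  x = 5: RHS = 0, y in [0]  -> 1 point(s)
  x = 7: RHS = 4, y in [2, 17]  -> 2 point(s)
  x = 8: RHS = 9, y in [3, 16]  -> 2 point(s)
  x = 9: RHS = 5, y in [9, 10]  -> 2 point(s)
  x = 10: RHS = 17, y in [6, 13]  -> 2 point(s)
  x = 13: RHS = 0, y in [0]  -> 1 point(s)
  x = 16: RHS = 1, y in [1, 18]  -> 2 point(s)
Affine points: 15. Add the point at infinity: total = 16.

#E(F_19) = 16


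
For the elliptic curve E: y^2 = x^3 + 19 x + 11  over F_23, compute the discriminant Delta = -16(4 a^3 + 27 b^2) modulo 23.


4 a^3 + 27 b^2 = 4*19^3 + 27*11^2 = 27436 + 3267 = 30703
Delta = -16 * (30703) = -491248
Delta mod 23 = 9

Delta = 9 (mod 23)


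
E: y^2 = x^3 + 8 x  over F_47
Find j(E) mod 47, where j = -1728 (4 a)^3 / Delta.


Delta = -16(4 a^3 + 27 b^2) mod 47 = 38
-1728 * (4 a)^3 = -1728 * (4*8)^3 mod 47 = 5
j = 5 * 38^(-1) mod 47 = 36

j = 36 (mod 47)


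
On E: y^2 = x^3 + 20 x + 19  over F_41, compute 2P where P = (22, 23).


Doubling: s = (3 x1^2 + a) / (2 y1)
s = (3*22^2 + 20) / (2*23) mod 41 = 32
x3 = s^2 - 2 x1 mod 41 = 32^2 - 2*22 = 37
y3 = s (x1 - x3) - y1 mod 41 = 32 * (22 - 37) - 23 = 30

2P = (37, 30)


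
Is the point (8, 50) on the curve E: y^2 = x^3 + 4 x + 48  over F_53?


Check whether y^2 = x^3 + 4 x + 48 (mod 53) for (x, y) = (8, 50).
LHS: y^2 = 50^2 mod 53 = 9
RHS: x^3 + 4 x + 48 = 8^3 + 4*8 + 48 mod 53 = 9
LHS = RHS

Yes, on the curve


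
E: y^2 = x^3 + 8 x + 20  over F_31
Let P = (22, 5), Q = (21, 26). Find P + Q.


P != Q, so use the chord formula.
s = (y2 - y1) / (x2 - x1) = (21) / (30) mod 31 = 10
x3 = s^2 - x1 - x2 mod 31 = 10^2 - 22 - 21 = 26
y3 = s (x1 - x3) - y1 mod 31 = 10 * (22 - 26) - 5 = 17

P + Q = (26, 17)


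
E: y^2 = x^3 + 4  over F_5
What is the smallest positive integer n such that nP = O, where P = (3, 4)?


Compute successive multiples of P until we hit O:
  1P = (3, 4)
  2P = (0, 3)
  3P = (1, 0)
  4P = (0, 2)
  5P = (3, 1)
  6P = O

ord(P) = 6


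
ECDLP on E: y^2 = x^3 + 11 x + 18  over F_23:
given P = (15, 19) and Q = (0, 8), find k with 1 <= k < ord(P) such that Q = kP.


Enumerate multiples of P until we hit Q = (0, 8):
  1P = (15, 19)
  2P = (22, 12)
  3P = (10, 22)
  4P = (14, 8)
  5P = (0, 8)
Match found at i = 5.

k = 5


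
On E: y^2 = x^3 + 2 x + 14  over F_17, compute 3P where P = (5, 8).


k = 3 = 11_2 (binary, LSB first: 11)
Double-and-add from P = (5, 8):
  bit 0 = 1: acc = O + (5, 8) = (5, 8)
  bit 1 = 1: acc = (5, 8) + (3, 8) = (9, 9)

3P = (9, 9)


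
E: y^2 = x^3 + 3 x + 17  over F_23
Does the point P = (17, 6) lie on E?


Check whether y^2 = x^3 + 3 x + 17 (mod 23) for (x, y) = (17, 6).
LHS: y^2 = 6^2 mod 23 = 13
RHS: x^3 + 3 x + 17 = 17^3 + 3*17 + 17 mod 23 = 13
LHS = RHS

Yes, on the curve


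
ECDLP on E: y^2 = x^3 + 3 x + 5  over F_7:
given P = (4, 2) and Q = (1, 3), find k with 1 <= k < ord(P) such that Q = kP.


Enumerate multiples of P until we hit Q = (1, 3):
  1P = (4, 2)
  2P = (1, 3)
Match found at i = 2.

k = 2


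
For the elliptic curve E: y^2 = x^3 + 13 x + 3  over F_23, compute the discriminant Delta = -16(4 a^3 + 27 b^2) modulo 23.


4 a^3 + 27 b^2 = 4*13^3 + 27*3^2 = 8788 + 243 = 9031
Delta = -16 * (9031) = -144496
Delta mod 23 = 13

Delta = 13 (mod 23)


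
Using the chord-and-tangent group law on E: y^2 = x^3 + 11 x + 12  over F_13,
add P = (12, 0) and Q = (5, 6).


P != Q, so use the chord formula.
s = (y2 - y1) / (x2 - x1) = (6) / (6) mod 13 = 1
x3 = s^2 - x1 - x2 mod 13 = 1^2 - 12 - 5 = 10
y3 = s (x1 - x3) - y1 mod 13 = 1 * (12 - 10) - 0 = 2

P + Q = (10, 2)


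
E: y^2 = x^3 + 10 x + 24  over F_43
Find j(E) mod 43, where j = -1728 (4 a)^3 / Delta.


Delta = -16(4 a^3 + 27 b^2) mod 43 = 36
-1728 * (4 a)^3 = -1728 * (4*10)^3 mod 43 = 1
j = 1 * 36^(-1) mod 43 = 6

j = 6 (mod 43)


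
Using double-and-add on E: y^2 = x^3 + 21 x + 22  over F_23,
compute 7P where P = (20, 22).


k = 7 = 111_2 (binary, LSB first: 111)
Double-and-add from P = (20, 22):
  bit 0 = 1: acc = O + (20, 22) = (20, 22)
  bit 1 = 1: acc = (20, 22) + (7, 11) = (14, 22)
  bit 2 = 1: acc = (14, 22) + (12, 1) = (21, 8)

7P = (21, 8)


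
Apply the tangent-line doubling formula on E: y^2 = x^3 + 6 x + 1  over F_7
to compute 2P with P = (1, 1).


Doubling: s = (3 x1^2 + a) / (2 y1)
s = (3*1^2 + 6) / (2*1) mod 7 = 1
x3 = s^2 - 2 x1 mod 7 = 1^2 - 2*1 = 6
y3 = s (x1 - x3) - y1 mod 7 = 1 * (1 - 6) - 1 = 1

2P = (6, 1)


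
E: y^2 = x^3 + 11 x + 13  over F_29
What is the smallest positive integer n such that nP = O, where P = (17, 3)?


Compute successive multiples of P until we hit O:
  1P = (17, 3)
  2P = (0, 10)
  3P = (21, 14)
  4P = (4, 11)
  5P = (1, 5)
  6P = (16, 15)
  7P = (24, 23)
  8P = (8, 2)
  ... (continuing to 28P)
  28P = O

ord(P) = 28


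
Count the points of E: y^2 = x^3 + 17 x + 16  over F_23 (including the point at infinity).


For each x in F_23, count y with y^2 = x^3 + 17 x + 16 mod 23:
  x = 0: RHS = 16, y in [4, 19]  -> 2 point(s)
  x = 2: RHS = 12, y in [9, 14]  -> 2 point(s)
  x = 3: RHS = 2, y in [5, 18]  -> 2 point(s)
  x = 6: RHS = 12, y in [9, 14]  -> 2 point(s)
  x = 7: RHS = 18, y in [8, 15]  -> 2 point(s)
  x = 9: RHS = 1, y in [1, 22]  -> 2 point(s)
  x = 10: RHS = 13, y in [6, 17]  -> 2 point(s)
  x = 11: RHS = 16, y in [4, 19]  -> 2 point(s)
  x = 12: RHS = 16, y in [4, 19]  -> 2 point(s)
  x = 14: RHS = 8, y in [10, 13]  -> 2 point(s)
  x = 15: RHS = 12, y in [9, 14]  -> 2 point(s)
  x = 18: RHS = 13, y in [6, 17]  -> 2 point(s)
Affine points: 24. Add the point at infinity: total = 25.

#E(F_23) = 25


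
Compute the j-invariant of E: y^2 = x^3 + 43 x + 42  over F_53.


Delta = -16(4 a^3 + 27 b^2) mod 53 = 15
-1728 * (4 a)^3 = -1728 * (4*43)^3 mod 53 = 27
j = 27 * 15^(-1) mod 53 = 23

j = 23 (mod 53)


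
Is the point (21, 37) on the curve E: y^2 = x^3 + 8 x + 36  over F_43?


Check whether y^2 = x^3 + 8 x + 36 (mod 43) for (x, y) = (21, 37).
LHS: y^2 = 37^2 mod 43 = 36
RHS: x^3 + 8 x + 36 = 21^3 + 8*21 + 36 mod 43 = 5
LHS != RHS

No, not on the curve


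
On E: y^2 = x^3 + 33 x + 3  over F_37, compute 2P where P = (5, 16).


Doubling: s = (3 x1^2 + a) / (2 y1)
s = (3*5^2 + 33) / (2*16) mod 37 = 8
x3 = s^2 - 2 x1 mod 37 = 8^2 - 2*5 = 17
y3 = s (x1 - x3) - y1 mod 37 = 8 * (5 - 17) - 16 = 36

2P = (17, 36)


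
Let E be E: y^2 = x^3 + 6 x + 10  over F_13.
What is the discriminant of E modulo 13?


4 a^3 + 27 b^2 = 4*6^3 + 27*10^2 = 864 + 2700 = 3564
Delta = -16 * (3564) = -57024
Delta mod 13 = 7

Delta = 7 (mod 13)


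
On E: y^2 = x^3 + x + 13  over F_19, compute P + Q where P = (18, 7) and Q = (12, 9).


P != Q, so use the chord formula.
s = (y2 - y1) / (x2 - x1) = (2) / (13) mod 19 = 6
x3 = s^2 - x1 - x2 mod 19 = 6^2 - 18 - 12 = 6
y3 = s (x1 - x3) - y1 mod 19 = 6 * (18 - 6) - 7 = 8

P + Q = (6, 8)


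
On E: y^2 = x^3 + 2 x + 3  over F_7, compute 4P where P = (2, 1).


k = 4 = 100_2 (binary, LSB first: 001)
Double-and-add from P = (2, 1):
  bit 0 = 0: acc unchanged = O
  bit 1 = 0: acc unchanged = O
  bit 2 = 1: acc = O + (3, 1) = (3, 1)

4P = (3, 1)


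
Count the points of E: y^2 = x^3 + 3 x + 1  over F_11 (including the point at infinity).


For each x in F_11, count y with y^2 = x^3 + 3 x + 1 mod 11:
  x = 0: RHS = 1, y in [1, 10]  -> 2 point(s)
  x = 1: RHS = 5, y in [4, 7]  -> 2 point(s)
  x = 2: RHS = 4, y in [2, 9]  -> 2 point(s)
  x = 3: RHS = 4, y in [2, 9]  -> 2 point(s)
  x = 4: RHS = 0, y in [0]  -> 1 point(s)
  x = 5: RHS = 9, y in [3, 8]  -> 2 point(s)
  x = 6: RHS = 4, y in [2, 9]  -> 2 point(s)
  x = 8: RHS = 9, y in [3, 8]  -> 2 point(s)
  x = 9: RHS = 9, y in [3, 8]  -> 2 point(s)
Affine points: 17. Add the point at infinity: total = 18.

#E(F_11) = 18


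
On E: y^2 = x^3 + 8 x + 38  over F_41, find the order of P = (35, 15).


Compute successive multiples of P until we hit O:
  1P = (35, 15)
  2P = (8, 32)
  3P = (16, 11)
  4P = (29, 10)
  5P = (13, 17)
  6P = (13, 24)
  7P = (29, 31)
  8P = (16, 30)
  ... (continuing to 11P)
  11P = O

ord(P) = 11


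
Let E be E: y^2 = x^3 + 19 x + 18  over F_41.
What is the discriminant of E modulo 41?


4 a^3 + 27 b^2 = 4*19^3 + 27*18^2 = 27436 + 8748 = 36184
Delta = -16 * (36184) = -578944
Delta mod 41 = 17

Delta = 17 (mod 41)


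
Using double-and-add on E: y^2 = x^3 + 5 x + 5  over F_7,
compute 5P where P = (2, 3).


k = 5 = 101_2 (binary, LSB first: 101)
Double-and-add from P = (2, 3):
  bit 0 = 1: acc = O + (2, 3) = (2, 3)
  bit 1 = 0: acc unchanged = (2, 3)
  bit 2 = 1: acc = (2, 3) + (1, 2) = (5, 1)

5P = (5, 1)


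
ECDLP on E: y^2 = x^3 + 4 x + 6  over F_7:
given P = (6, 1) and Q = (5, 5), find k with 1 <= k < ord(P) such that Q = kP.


Enumerate multiples of P until we hit Q = (5, 5):
  1P = (6, 1)
  2P = (2, 6)
  3P = (1, 5)
  4P = (4, 3)
  5P = (5, 5)
Match found at i = 5.

k = 5


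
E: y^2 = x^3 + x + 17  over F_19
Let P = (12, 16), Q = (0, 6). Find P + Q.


P != Q, so use the chord formula.
s = (y2 - y1) / (x2 - x1) = (9) / (7) mod 19 = 4
x3 = s^2 - x1 - x2 mod 19 = 4^2 - 12 - 0 = 4
y3 = s (x1 - x3) - y1 mod 19 = 4 * (12 - 4) - 16 = 16

P + Q = (4, 16)


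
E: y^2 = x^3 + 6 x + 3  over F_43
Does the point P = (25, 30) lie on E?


Check whether y^2 = x^3 + 6 x + 3 (mod 43) for (x, y) = (25, 30).
LHS: y^2 = 30^2 mod 43 = 40
RHS: x^3 + 6 x + 3 = 25^3 + 6*25 + 3 mod 43 = 40
LHS = RHS

Yes, on the curve


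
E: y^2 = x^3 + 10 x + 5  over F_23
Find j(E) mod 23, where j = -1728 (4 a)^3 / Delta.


Delta = -16(4 a^3 + 27 b^2) mod 23 = 19
-1728 * (4 a)^3 = -1728 * (4*10)^3 mod 23 = 4
j = 4 * 19^(-1) mod 23 = 22

j = 22 (mod 23)


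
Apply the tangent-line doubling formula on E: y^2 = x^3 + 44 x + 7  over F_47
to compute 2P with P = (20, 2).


Doubling: s = (3 x1^2 + a) / (2 y1)
s = (3*20^2 + 44) / (2*2) mod 47 = 29
x3 = s^2 - 2 x1 mod 47 = 29^2 - 2*20 = 2
y3 = s (x1 - x3) - y1 mod 47 = 29 * (20 - 2) - 2 = 3

2P = (2, 3)


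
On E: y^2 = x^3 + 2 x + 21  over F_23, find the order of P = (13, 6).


Compute successive multiples of P until we hit O:
  1P = (13, 6)
  2P = (10, 12)
  3P = (4, 22)
  4P = (12, 5)
  5P = (22, 8)
  6P = (19, 8)
  7P = (9, 3)
  8P = (3, 13)
  ... (continuing to 28P)
  28P = O

ord(P) = 28


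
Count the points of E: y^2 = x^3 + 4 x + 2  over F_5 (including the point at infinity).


For each x in F_5, count y with y^2 = x^3 + 4 x + 2 mod 5:
  x = 3: RHS = 1, y in [1, 4]  -> 2 point(s)
Affine points: 2. Add the point at infinity: total = 3.

#E(F_5) = 3


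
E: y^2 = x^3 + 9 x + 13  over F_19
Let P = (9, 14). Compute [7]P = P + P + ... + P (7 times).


k = 7 = 111_2 (binary, LSB first: 111)
Double-and-add from P = (9, 14):
  bit 0 = 1: acc = O + (9, 14) = (9, 14)
  bit 1 = 1: acc = (9, 14) + (6, 13) = (2, 1)
  bit 2 = 1: acc = (2, 1) + (13, 3) = (10, 1)

7P = (10, 1)


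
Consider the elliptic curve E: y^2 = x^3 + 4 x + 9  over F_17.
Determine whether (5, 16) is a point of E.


Check whether y^2 = x^3 + 4 x + 9 (mod 17) for (x, y) = (5, 16).
LHS: y^2 = 16^2 mod 17 = 1
RHS: x^3 + 4 x + 9 = 5^3 + 4*5 + 9 mod 17 = 1
LHS = RHS

Yes, on the curve


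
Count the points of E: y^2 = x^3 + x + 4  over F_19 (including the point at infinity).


For each x in F_19, count y with y^2 = x^3 + 1 x + 4 mod 19:
  x = 0: RHS = 4, y in [2, 17]  -> 2 point(s)
  x = 1: RHS = 6, y in [5, 14]  -> 2 point(s)
  x = 5: RHS = 1, y in [1, 18]  -> 2 point(s)
  x = 6: RHS = 17, y in [6, 13]  -> 2 point(s)
  x = 8: RHS = 11, y in [7, 12]  -> 2 point(s)
  x = 9: RHS = 1, y in [1, 18]  -> 2 point(s)
  x = 10: RHS = 7, y in [8, 11]  -> 2 point(s)
  x = 11: RHS = 16, y in [4, 15]  -> 2 point(s)
  x = 14: RHS = 7, y in [8, 11]  -> 2 point(s)
Affine points: 18. Add the point at infinity: total = 19.

#E(F_19) = 19


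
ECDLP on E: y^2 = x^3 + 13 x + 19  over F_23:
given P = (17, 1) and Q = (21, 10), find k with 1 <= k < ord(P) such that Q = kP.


Enumerate multiples of P until we hit Q = (21, 10):
  1P = (17, 1)
  2P = (21, 10)
Match found at i = 2.

k = 2


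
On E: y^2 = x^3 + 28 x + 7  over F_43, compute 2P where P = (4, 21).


Doubling: s = (3 x1^2 + a) / (2 y1)
s = (3*4^2 + 28) / (2*21) mod 43 = 10
x3 = s^2 - 2 x1 mod 43 = 10^2 - 2*4 = 6
y3 = s (x1 - x3) - y1 mod 43 = 10 * (4 - 6) - 21 = 2

2P = (6, 2)


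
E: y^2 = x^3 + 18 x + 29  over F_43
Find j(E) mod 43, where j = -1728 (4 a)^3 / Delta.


Delta = -16(4 a^3 + 27 b^2) mod 43 = 30
-1728 * (4 a)^3 = -1728 * (4*18)^3 mod 43 = 22
j = 22 * 30^(-1) mod 43 = 38

j = 38 (mod 43)


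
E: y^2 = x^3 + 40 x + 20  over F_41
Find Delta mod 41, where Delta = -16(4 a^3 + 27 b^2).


4 a^3 + 27 b^2 = 4*40^3 + 27*20^2 = 256000 + 10800 = 266800
Delta = -16 * (266800) = -4268800
Delta mod 41 = 38

Delta = 38 (mod 41)


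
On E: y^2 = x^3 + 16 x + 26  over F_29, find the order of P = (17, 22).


Compute successive multiples of P until we hit O:
  1P = (17, 22)
  2P = (4, 26)
  3P = (28, 26)
  4P = (22, 21)
  5P = (26, 3)
  6P = (8, 17)
  7P = (24, 16)
  8P = (13, 16)
  ... (continuing to 34P)
  34P = O

ord(P) = 34


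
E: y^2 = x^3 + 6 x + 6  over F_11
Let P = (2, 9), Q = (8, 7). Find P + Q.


P != Q, so use the chord formula.
s = (y2 - y1) / (x2 - x1) = (9) / (6) mod 11 = 7
x3 = s^2 - x1 - x2 mod 11 = 7^2 - 2 - 8 = 6
y3 = s (x1 - x3) - y1 mod 11 = 7 * (2 - 6) - 9 = 7

P + Q = (6, 7)


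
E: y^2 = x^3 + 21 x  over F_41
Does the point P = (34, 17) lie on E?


Check whether y^2 = x^3 + 21 x + 0 (mod 41) for (x, y) = (34, 17).
LHS: y^2 = 17^2 mod 41 = 2
RHS: x^3 + 21 x + 0 = 34^3 + 21*34 + 0 mod 41 = 2
LHS = RHS

Yes, on the curve


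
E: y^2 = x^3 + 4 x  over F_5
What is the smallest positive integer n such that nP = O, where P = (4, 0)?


Compute successive multiples of P until we hit O:
  1P = (4, 0)
  2P = O

ord(P) = 2


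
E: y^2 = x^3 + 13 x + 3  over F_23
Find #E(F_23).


For each x in F_23, count y with y^2 = x^3 + 13 x + 3 mod 23:
  x = 0: RHS = 3, y in [7, 16]  -> 2 point(s)
  x = 3: RHS = 0, y in [0]  -> 1 point(s)
  x = 4: RHS = 4, y in [2, 21]  -> 2 point(s)
  x = 5: RHS = 9, y in [3, 20]  -> 2 point(s)
  x = 7: RHS = 0, y in [0]  -> 1 point(s)
  x = 10: RHS = 6, y in [11, 12]  -> 2 point(s)
  x = 12: RHS = 1, y in [1, 22]  -> 2 point(s)
  x = 13: RHS = 0, y in [0]  -> 1 point(s)
  x = 14: RHS = 8, y in [10, 13]  -> 2 point(s)
  x = 15: RHS = 8, y in [10, 13]  -> 2 point(s)
  x = 16: RHS = 6, y in [11, 12]  -> 2 point(s)
  x = 17: RHS = 8, y in [10, 13]  -> 2 point(s)
  x = 19: RHS = 2, y in [5, 18]  -> 2 point(s)
  x = 20: RHS = 6, y in [11, 12]  -> 2 point(s)
  x = 22: RHS = 12, y in [9, 14]  -> 2 point(s)
Affine points: 27. Add the point at infinity: total = 28.

#E(F_23) = 28


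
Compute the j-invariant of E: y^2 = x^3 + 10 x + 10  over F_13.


Delta = -16(4 a^3 + 27 b^2) mod 13 = 11
-1728 * (4 a)^3 = -1728 * (4*10)^3 mod 13 = 1
j = 1 * 11^(-1) mod 13 = 6

j = 6 (mod 13)


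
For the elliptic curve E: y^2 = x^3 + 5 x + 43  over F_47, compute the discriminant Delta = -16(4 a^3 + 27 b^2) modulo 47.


4 a^3 + 27 b^2 = 4*5^3 + 27*43^2 = 500 + 49923 = 50423
Delta = -16 * (50423) = -806768
Delta mod 47 = 34

Delta = 34 (mod 47)


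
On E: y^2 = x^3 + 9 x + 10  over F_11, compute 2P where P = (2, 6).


Doubling: s = (3 x1^2 + a) / (2 y1)
s = (3*2^2 + 9) / (2*6) mod 11 = 10
x3 = s^2 - 2 x1 mod 11 = 10^2 - 2*2 = 8
y3 = s (x1 - x3) - y1 mod 11 = 10 * (2 - 8) - 6 = 0

2P = (8, 0)


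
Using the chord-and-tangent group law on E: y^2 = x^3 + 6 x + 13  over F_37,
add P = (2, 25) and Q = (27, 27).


P != Q, so use the chord formula.
s = (y2 - y1) / (x2 - x1) = (2) / (25) mod 37 = 6
x3 = s^2 - x1 - x2 mod 37 = 6^2 - 2 - 27 = 7
y3 = s (x1 - x3) - y1 mod 37 = 6 * (2 - 7) - 25 = 19

P + Q = (7, 19)


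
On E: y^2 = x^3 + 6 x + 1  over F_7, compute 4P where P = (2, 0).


k = 4 = 100_2 (binary, LSB first: 001)
Double-and-add from P = (2, 0):
  bit 0 = 0: acc unchanged = O
  bit 1 = 0: acc unchanged = O
  bit 2 = 1: acc = O + O = O

4P = O


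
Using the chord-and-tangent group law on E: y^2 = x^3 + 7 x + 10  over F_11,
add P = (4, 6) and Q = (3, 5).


P != Q, so use the chord formula.
s = (y2 - y1) / (x2 - x1) = (10) / (10) mod 11 = 1
x3 = s^2 - x1 - x2 mod 11 = 1^2 - 4 - 3 = 5
y3 = s (x1 - x3) - y1 mod 11 = 1 * (4 - 5) - 6 = 4

P + Q = (5, 4)


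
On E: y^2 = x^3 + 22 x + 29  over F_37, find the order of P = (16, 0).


Compute successive multiples of P until we hit O:
  1P = (16, 0)
  2P = O

ord(P) = 2


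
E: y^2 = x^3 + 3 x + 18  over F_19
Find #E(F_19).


For each x in F_19, count y with y^2 = x^3 + 3 x + 18 mod 19:
  x = 3: RHS = 16, y in [4, 15]  -> 2 point(s)
  x = 5: RHS = 6, y in [5, 14]  -> 2 point(s)
  x = 6: RHS = 5, y in [9, 10]  -> 2 point(s)
  x = 14: RHS = 11, y in [7, 12]  -> 2 point(s)
  x = 16: RHS = 1, y in [1, 18]  -> 2 point(s)
  x = 17: RHS = 4, y in [2, 17]  -> 2 point(s)
Affine points: 12. Add the point at infinity: total = 13.

#E(F_19) = 13


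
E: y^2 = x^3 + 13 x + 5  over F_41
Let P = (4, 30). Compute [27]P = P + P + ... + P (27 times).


k = 27 = 11011_2 (binary, LSB first: 11011)
Double-and-add from P = (4, 30):
  bit 0 = 1: acc = O + (4, 30) = (4, 30)
  bit 1 = 1: acc = (4, 30) + (24, 18) = (15, 34)
  bit 2 = 0: acc unchanged = (15, 34)
  bit 3 = 1: acc = (15, 34) + (38, 12) = (31, 33)
  bit 4 = 1: acc = (31, 33) + (27, 20) = (32, 15)

27P = (32, 15)


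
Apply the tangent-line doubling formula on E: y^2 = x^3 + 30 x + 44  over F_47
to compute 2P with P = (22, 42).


Doubling: s = (3 x1^2 + a) / (2 y1)
s = (3*22^2 + 30) / (2*42) mod 47 = 21
x3 = s^2 - 2 x1 mod 47 = 21^2 - 2*22 = 21
y3 = s (x1 - x3) - y1 mod 47 = 21 * (22 - 21) - 42 = 26

2P = (21, 26)


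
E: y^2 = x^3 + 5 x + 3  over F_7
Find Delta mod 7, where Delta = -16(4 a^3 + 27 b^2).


4 a^3 + 27 b^2 = 4*5^3 + 27*3^2 = 500 + 243 = 743
Delta = -16 * (743) = -11888
Delta mod 7 = 5

Delta = 5 (mod 7)


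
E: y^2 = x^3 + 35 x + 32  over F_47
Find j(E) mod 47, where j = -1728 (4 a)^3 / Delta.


Delta = -16(4 a^3 + 27 b^2) mod 47 = 44
-1728 * (4 a)^3 = -1728 * (4*35)^3 mod 47 = 36
j = 36 * 44^(-1) mod 47 = 35

j = 35 (mod 47)


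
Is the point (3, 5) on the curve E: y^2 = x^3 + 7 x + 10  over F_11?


Check whether y^2 = x^3 + 7 x + 10 (mod 11) for (x, y) = (3, 5).
LHS: y^2 = 5^2 mod 11 = 3
RHS: x^3 + 7 x + 10 = 3^3 + 7*3 + 10 mod 11 = 3
LHS = RHS

Yes, on the curve


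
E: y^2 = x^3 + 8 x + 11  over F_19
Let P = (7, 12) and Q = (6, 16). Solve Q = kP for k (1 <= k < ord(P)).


Enumerate multiples of P until we hit Q = (6, 16):
  1P = (7, 12)
  2P = (16, 13)
  3P = (0, 12)
  4P = (12, 7)
  5P = (1, 1)
  6P = (17, 14)
  7P = (11, 10)
  8P = (6, 16)
Match found at i = 8.

k = 8


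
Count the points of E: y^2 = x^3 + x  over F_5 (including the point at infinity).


For each x in F_5, count y with y^2 = x^3 + 1 x + 0 mod 5:
  x = 0: RHS = 0, y in [0]  -> 1 point(s)
  x = 2: RHS = 0, y in [0]  -> 1 point(s)
  x = 3: RHS = 0, y in [0]  -> 1 point(s)
Affine points: 3. Add the point at infinity: total = 4.

#E(F_5) = 4


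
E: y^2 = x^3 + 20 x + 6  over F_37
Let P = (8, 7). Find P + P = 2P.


Doubling: s = (3 x1^2 + a) / (2 y1)
s = (3*8^2 + 20) / (2*7) mod 37 = 31
x3 = s^2 - 2 x1 mod 37 = 31^2 - 2*8 = 20
y3 = s (x1 - x3) - y1 mod 37 = 31 * (8 - 20) - 7 = 28

2P = (20, 28)


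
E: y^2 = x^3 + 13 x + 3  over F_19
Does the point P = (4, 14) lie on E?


Check whether y^2 = x^3 + 13 x + 3 (mod 19) for (x, y) = (4, 14).
LHS: y^2 = 14^2 mod 19 = 6
RHS: x^3 + 13 x + 3 = 4^3 + 13*4 + 3 mod 19 = 5
LHS != RHS

No, not on the curve


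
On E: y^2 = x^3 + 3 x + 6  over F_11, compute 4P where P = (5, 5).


k = 4 = 100_2 (binary, LSB first: 001)
Double-and-add from P = (5, 5):
  bit 0 = 0: acc unchanged = O
  bit 1 = 0: acc unchanged = O
  bit 2 = 1: acc = O + (5, 6) = (5, 6)

4P = (5, 6)


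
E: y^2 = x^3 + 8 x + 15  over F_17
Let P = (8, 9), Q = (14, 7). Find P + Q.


P != Q, so use the chord formula.
s = (y2 - y1) / (x2 - x1) = (15) / (6) mod 17 = 11
x3 = s^2 - x1 - x2 mod 17 = 11^2 - 8 - 14 = 14
y3 = s (x1 - x3) - y1 mod 17 = 11 * (8 - 14) - 9 = 10

P + Q = (14, 10)


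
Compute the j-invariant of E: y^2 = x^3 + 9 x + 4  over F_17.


Delta = -16(4 a^3 + 27 b^2) mod 17 = 16
-1728 * (4 a)^3 = -1728 * (4*9)^3 mod 17 = 14
j = 14 * 16^(-1) mod 17 = 3

j = 3 (mod 17)


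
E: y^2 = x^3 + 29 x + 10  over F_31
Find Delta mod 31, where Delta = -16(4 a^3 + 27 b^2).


4 a^3 + 27 b^2 = 4*29^3 + 27*10^2 = 97556 + 2700 = 100256
Delta = -16 * (100256) = -1604096
Delta mod 31 = 30

Delta = 30 (mod 31)


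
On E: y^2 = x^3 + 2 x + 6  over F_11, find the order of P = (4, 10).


Compute successive multiples of P until we hit O:
  1P = (4, 10)
  2P = (1, 3)
  3P = (9, 4)
  4P = (10, 6)
  5P = (6, 6)
  6P = (5, 3)
  7P = (7, 0)
  8P = (5, 8)
  ... (continuing to 14P)
  14P = O

ord(P) = 14


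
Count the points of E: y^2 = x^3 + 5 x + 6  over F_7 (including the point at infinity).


For each x in F_7, count y with y^2 = x^3 + 5 x + 6 mod 7:
  x = 5: RHS = 2, y in [3, 4]  -> 2 point(s)
  x = 6: RHS = 0, y in [0]  -> 1 point(s)
Affine points: 3. Add the point at infinity: total = 4.

#E(F_7) = 4


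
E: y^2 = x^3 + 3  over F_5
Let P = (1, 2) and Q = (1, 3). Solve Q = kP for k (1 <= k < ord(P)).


Enumerate multiples of P until we hit Q = (1, 3):
  1P = (1, 2)
  2P = (2, 1)
  3P = (3, 0)
  4P = (2, 4)
  5P = (1, 3)
Match found at i = 5.

k = 5


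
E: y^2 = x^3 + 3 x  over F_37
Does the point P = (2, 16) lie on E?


Check whether y^2 = x^3 + 3 x + 0 (mod 37) for (x, y) = (2, 16).
LHS: y^2 = 16^2 mod 37 = 34
RHS: x^3 + 3 x + 0 = 2^3 + 3*2 + 0 mod 37 = 14
LHS != RHS

No, not on the curve


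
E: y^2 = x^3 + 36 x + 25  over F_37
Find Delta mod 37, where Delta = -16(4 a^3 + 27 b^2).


4 a^3 + 27 b^2 = 4*36^3 + 27*25^2 = 186624 + 16875 = 203499
Delta = -16 * (203499) = -3255984
Delta mod 37 = 16

Delta = 16 (mod 37)


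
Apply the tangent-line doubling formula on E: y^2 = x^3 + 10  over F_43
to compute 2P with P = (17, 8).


Doubling: s = (3 x1^2 + a) / (2 y1)
s = (3*17^2 + 0) / (2*8) mod 43 = 30
x3 = s^2 - 2 x1 mod 43 = 30^2 - 2*17 = 6
y3 = s (x1 - x3) - y1 mod 43 = 30 * (17 - 6) - 8 = 21

2P = (6, 21)


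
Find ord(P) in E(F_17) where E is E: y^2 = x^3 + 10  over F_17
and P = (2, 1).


Compute successive multiples of P until we hit O:
  1P = (2, 1)
  2P = (15, 6)
  3P = (9, 12)
  4P = (5, 4)
  5P = (11, 7)
  6P = (12, 15)
  7P = (7, 9)
  8P = (16, 14)
  ... (continuing to 18P)
  18P = O

ord(P) = 18


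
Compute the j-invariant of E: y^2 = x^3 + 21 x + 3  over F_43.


Delta = -16(4 a^3 + 27 b^2) mod 43 = 33
-1728 * (4 a)^3 = -1728 * (4*21)^3 mod 43 = 21
j = 21 * 33^(-1) mod 43 = 28

j = 28 (mod 43)


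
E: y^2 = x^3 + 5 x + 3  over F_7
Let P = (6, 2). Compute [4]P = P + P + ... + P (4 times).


k = 4 = 100_2 (binary, LSB first: 001)
Double-and-add from P = (6, 2):
  bit 0 = 0: acc unchanged = O
  bit 1 = 0: acc unchanged = O
  bit 2 = 1: acc = O + (6, 2) = (6, 2)

4P = (6, 2)


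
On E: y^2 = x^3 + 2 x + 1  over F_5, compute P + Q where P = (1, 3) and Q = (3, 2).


P != Q, so use the chord formula.
s = (y2 - y1) / (x2 - x1) = (4) / (2) mod 5 = 2
x3 = s^2 - x1 - x2 mod 5 = 2^2 - 1 - 3 = 0
y3 = s (x1 - x3) - y1 mod 5 = 2 * (1 - 0) - 3 = 4

P + Q = (0, 4)


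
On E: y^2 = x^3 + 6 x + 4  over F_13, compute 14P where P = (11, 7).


k = 14 = 1110_2 (binary, LSB first: 0111)
Double-and-add from P = (11, 7):
  bit 0 = 0: acc unchanged = O
  bit 1 = 1: acc = O + (3, 7) = (3, 7)
  bit 2 = 1: acc = (3, 7) + (4, 12) = (5, 9)
  bit 3 = 1: acc = (5, 9) + (6, 3) = (12, 7)

14P = (12, 7)


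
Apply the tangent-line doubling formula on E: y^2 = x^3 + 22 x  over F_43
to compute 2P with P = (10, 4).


Doubling: s = (3 x1^2 + a) / (2 y1)
s = (3*10^2 + 22) / (2*4) mod 43 = 8
x3 = s^2 - 2 x1 mod 43 = 8^2 - 2*10 = 1
y3 = s (x1 - x3) - y1 mod 43 = 8 * (10 - 1) - 4 = 25

2P = (1, 25)


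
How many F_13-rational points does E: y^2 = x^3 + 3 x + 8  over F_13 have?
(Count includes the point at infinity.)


For each x in F_13, count y with y^2 = x^3 + 3 x + 8 mod 13:
  x = 1: RHS = 12, y in [5, 8]  -> 2 point(s)
  x = 2: RHS = 9, y in [3, 10]  -> 2 point(s)
  x = 9: RHS = 10, y in [6, 7]  -> 2 point(s)
  x = 12: RHS = 4, y in [2, 11]  -> 2 point(s)
Affine points: 8. Add the point at infinity: total = 9.

#E(F_13) = 9


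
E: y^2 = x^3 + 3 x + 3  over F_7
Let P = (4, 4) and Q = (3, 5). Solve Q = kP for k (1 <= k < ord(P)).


Enumerate multiples of P until we hit Q = (3, 5):
  1P = (4, 4)
  2P = (3, 5)
Match found at i = 2.

k = 2


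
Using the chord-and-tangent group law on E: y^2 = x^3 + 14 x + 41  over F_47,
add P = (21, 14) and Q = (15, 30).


P != Q, so use the chord formula.
s = (y2 - y1) / (x2 - x1) = (16) / (41) mod 47 = 13
x3 = s^2 - x1 - x2 mod 47 = 13^2 - 21 - 15 = 39
y3 = s (x1 - x3) - y1 mod 47 = 13 * (21 - 39) - 14 = 34

P + Q = (39, 34)


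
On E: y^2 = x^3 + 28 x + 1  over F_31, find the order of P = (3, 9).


Compute successive multiples of P until we hit O:
  1P = (3, 9)
  2P = (13, 19)
  3P = (16, 9)
  4P = (12, 22)
  5P = (20, 25)
  6P = (15, 18)
  7P = (0, 1)
  8P = (11, 11)
  ... (continuing to 31P)
  31P = O

ord(P) = 31


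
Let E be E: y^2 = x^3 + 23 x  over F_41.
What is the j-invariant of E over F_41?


Delta = -16(4 a^3 + 27 b^2) mod 41 = 25
-1728 * (4 a)^3 = -1728 * (4*23)^3 mod 41 = 27
j = 27 * 25^(-1) mod 41 = 6

j = 6 (mod 41)


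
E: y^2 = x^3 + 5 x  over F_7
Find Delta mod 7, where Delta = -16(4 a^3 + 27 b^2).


4 a^3 + 27 b^2 = 4*5^3 + 27*0^2 = 500 + 0 = 500
Delta = -16 * (500) = -8000
Delta mod 7 = 1

Delta = 1 (mod 7)


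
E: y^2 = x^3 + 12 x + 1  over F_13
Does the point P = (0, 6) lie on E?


Check whether y^2 = x^3 + 12 x + 1 (mod 13) for (x, y) = (0, 6).
LHS: y^2 = 6^2 mod 13 = 10
RHS: x^3 + 12 x + 1 = 0^3 + 12*0 + 1 mod 13 = 1
LHS != RHS

No, not on the curve


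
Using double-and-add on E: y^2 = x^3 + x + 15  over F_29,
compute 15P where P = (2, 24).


k = 15 = 1111_2 (binary, LSB first: 1111)
Double-and-add from P = (2, 24):
  bit 0 = 1: acc = O + (2, 24) = (2, 24)
  bit 1 = 1: acc = (2, 24) + (9, 17) = (19, 22)
  bit 2 = 1: acc = (19, 22) + (4, 24) = (22, 19)
  bit 3 = 1: acc = (22, 19) + (25, 18) = (24, 1)

15P = (24, 1)


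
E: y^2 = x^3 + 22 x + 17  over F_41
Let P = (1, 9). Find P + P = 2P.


Doubling: s = (3 x1^2 + a) / (2 y1)
s = (3*1^2 + 22) / (2*9) mod 41 = 31
x3 = s^2 - 2 x1 mod 41 = 31^2 - 2*1 = 16
y3 = s (x1 - x3) - y1 mod 41 = 31 * (1 - 16) - 9 = 18

2P = (16, 18)


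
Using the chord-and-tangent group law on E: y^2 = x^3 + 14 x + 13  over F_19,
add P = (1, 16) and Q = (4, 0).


P != Q, so use the chord formula.
s = (y2 - y1) / (x2 - x1) = (3) / (3) mod 19 = 1
x3 = s^2 - x1 - x2 mod 19 = 1^2 - 1 - 4 = 15
y3 = s (x1 - x3) - y1 mod 19 = 1 * (1 - 15) - 16 = 8

P + Q = (15, 8)


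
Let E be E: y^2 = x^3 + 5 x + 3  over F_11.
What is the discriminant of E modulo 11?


4 a^3 + 27 b^2 = 4*5^3 + 27*3^2 = 500 + 243 = 743
Delta = -16 * (743) = -11888
Delta mod 11 = 3

Delta = 3 (mod 11)


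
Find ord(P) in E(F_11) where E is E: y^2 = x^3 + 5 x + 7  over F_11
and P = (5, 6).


Compute successive multiples of P until we hit O:
  1P = (5, 6)
  2P = (10, 1)
  3P = (8, 8)
  4P = (7, 0)
  5P = (8, 3)
  6P = (10, 10)
  7P = (5, 5)
  8P = O

ord(P) = 8


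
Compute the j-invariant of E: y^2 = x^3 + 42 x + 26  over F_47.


Delta = -16(4 a^3 + 27 b^2) mod 47 = 36
-1728 * (4 a)^3 = -1728 * (4*42)^3 mod 47 = 31
j = 31 * 36^(-1) mod 47 = 10

j = 10 (mod 47)


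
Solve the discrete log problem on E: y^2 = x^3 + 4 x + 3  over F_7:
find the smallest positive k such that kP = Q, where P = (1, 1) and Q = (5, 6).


Enumerate multiples of P until we hit Q = (5, 6):
  1P = (1, 1)
  2P = (5, 6)
Match found at i = 2.

k = 2


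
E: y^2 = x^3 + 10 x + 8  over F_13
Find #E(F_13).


For each x in F_13, count y with y^2 = x^3 + 10 x + 8 mod 13:
  x = 2: RHS = 10, y in [6, 7]  -> 2 point(s)
  x = 3: RHS = 0, y in [0]  -> 1 point(s)
  x = 5: RHS = 1, y in [1, 12]  -> 2 point(s)
  x = 10: RHS = 3, y in [4, 9]  -> 2 point(s)
  x = 12: RHS = 10, y in [6, 7]  -> 2 point(s)
Affine points: 9. Add the point at infinity: total = 10.

#E(F_13) = 10


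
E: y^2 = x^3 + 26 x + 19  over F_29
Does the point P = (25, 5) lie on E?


Check whether y^2 = x^3 + 26 x + 19 (mod 29) for (x, y) = (25, 5).
LHS: y^2 = 5^2 mod 29 = 25
RHS: x^3 + 26 x + 19 = 25^3 + 26*25 + 19 mod 29 = 25
LHS = RHS

Yes, on the curve


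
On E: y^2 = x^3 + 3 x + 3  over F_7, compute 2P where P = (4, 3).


Doubling: s = (3 x1^2 + a) / (2 y1)
s = (3*4^2 + 3) / (2*3) mod 7 = 5
x3 = s^2 - 2 x1 mod 7 = 5^2 - 2*4 = 3
y3 = s (x1 - x3) - y1 mod 7 = 5 * (4 - 3) - 3 = 2

2P = (3, 2)


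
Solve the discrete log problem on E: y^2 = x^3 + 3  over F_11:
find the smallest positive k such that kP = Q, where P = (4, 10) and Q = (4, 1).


Enumerate multiples of P until we hit Q = (4, 1):
  1P = (4, 10)
  2P = (7, 7)
  3P = (1, 9)
  4P = (0, 6)
  5P = (8, 8)
  6P = (2, 0)
  7P = (8, 3)
  8P = (0, 5)
  9P = (1, 2)
  10P = (7, 4)
  11P = (4, 1)
Match found at i = 11.

k = 11


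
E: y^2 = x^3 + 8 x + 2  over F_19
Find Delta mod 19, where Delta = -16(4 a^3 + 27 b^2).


4 a^3 + 27 b^2 = 4*8^3 + 27*2^2 = 2048 + 108 = 2156
Delta = -16 * (2156) = -34496
Delta mod 19 = 8

Delta = 8 (mod 19)


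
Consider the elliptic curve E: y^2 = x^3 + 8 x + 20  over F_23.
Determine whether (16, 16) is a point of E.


Check whether y^2 = x^3 + 8 x + 20 (mod 23) for (x, y) = (16, 16).
LHS: y^2 = 16^2 mod 23 = 3
RHS: x^3 + 8 x + 20 = 16^3 + 8*16 + 20 mod 23 = 12
LHS != RHS

No, not on the curve


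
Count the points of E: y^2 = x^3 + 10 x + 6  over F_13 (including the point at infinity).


For each x in F_13, count y with y^2 = x^3 + 10 x + 6 mod 13:
  x = 1: RHS = 4, y in [2, 11]  -> 2 point(s)
  x = 5: RHS = 12, y in [5, 8]  -> 2 point(s)
  x = 6: RHS = 9, y in [3, 10]  -> 2 point(s)
  x = 7: RHS = 3, y in [4, 9]  -> 2 point(s)
  x = 8: RHS = 0, y in [0]  -> 1 point(s)
  x = 10: RHS = 1, y in [1, 12]  -> 2 point(s)
  x = 11: RHS = 4, y in [2, 11]  -> 2 point(s)
Affine points: 13. Add the point at infinity: total = 14.

#E(F_13) = 14


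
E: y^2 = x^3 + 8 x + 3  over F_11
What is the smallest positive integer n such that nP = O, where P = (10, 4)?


Compute successive multiples of P until we hit O:
  1P = (10, 4)
  2P = (2, 7)
  3P = (0, 6)
  4P = (5, 6)
  5P = (1, 10)
  6P = (9, 10)
  7P = (6, 5)
  8P = (4, 0)
  ... (continuing to 16P)
  16P = O

ord(P) = 16


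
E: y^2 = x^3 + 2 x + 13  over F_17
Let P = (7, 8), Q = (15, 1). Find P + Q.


P != Q, so use the chord formula.
s = (y2 - y1) / (x2 - x1) = (10) / (8) mod 17 = 14
x3 = s^2 - x1 - x2 mod 17 = 14^2 - 7 - 15 = 4
y3 = s (x1 - x3) - y1 mod 17 = 14 * (7 - 4) - 8 = 0

P + Q = (4, 0)


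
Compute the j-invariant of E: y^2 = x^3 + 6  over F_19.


Delta = -16(4 a^3 + 27 b^2) mod 19 = 9
-1728 * (4 a)^3 = -1728 * (4*0)^3 mod 19 = 0
j = 0 * 9^(-1) mod 19 = 0

j = 0 (mod 19)


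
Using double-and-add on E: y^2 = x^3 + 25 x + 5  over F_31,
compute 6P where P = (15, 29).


k = 6 = 110_2 (binary, LSB first: 011)
Double-and-add from P = (15, 29):
  bit 0 = 0: acc unchanged = O
  bit 1 = 1: acc = O + (29, 3) = (29, 3)
  bit 2 = 1: acc = (29, 3) + (5, 21) = (15, 2)

6P = (15, 2)


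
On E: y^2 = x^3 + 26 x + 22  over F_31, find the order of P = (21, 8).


Compute successive multiples of P until we hit O:
  1P = (21, 8)
  2P = (21, 23)
  3P = O

ord(P) = 3


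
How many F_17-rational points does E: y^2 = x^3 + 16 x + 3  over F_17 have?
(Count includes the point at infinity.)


For each x in F_17, count y with y^2 = x^3 + 16 x + 3 mod 17:
  x = 2: RHS = 9, y in [3, 14]  -> 2 point(s)
  x = 5: RHS = 4, y in [2, 15]  -> 2 point(s)
  x = 6: RHS = 9, y in [3, 14]  -> 2 point(s)
  x = 7: RHS = 16, y in [4, 13]  -> 2 point(s)
  x = 9: RHS = 9, y in [3, 14]  -> 2 point(s)
  x = 12: RHS = 2, y in [6, 11]  -> 2 point(s)
  x = 14: RHS = 13, y in [8, 9]  -> 2 point(s)
Affine points: 14. Add the point at infinity: total = 15.

#E(F_17) = 15


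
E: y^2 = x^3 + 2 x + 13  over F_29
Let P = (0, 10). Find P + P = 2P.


Doubling: s = (3 x1^2 + a) / (2 y1)
s = (3*0^2 + 2) / (2*10) mod 29 = 3
x3 = s^2 - 2 x1 mod 29 = 3^2 - 2*0 = 9
y3 = s (x1 - x3) - y1 mod 29 = 3 * (0 - 9) - 10 = 21

2P = (9, 21)


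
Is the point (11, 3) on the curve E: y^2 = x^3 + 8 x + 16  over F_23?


Check whether y^2 = x^3 + 8 x + 16 (mod 23) for (x, y) = (11, 3).
LHS: y^2 = 3^2 mod 23 = 9
RHS: x^3 + 8 x + 16 = 11^3 + 8*11 + 16 mod 23 = 9
LHS = RHS

Yes, on the curve


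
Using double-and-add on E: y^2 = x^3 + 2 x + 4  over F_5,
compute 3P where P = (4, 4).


k = 3 = 11_2 (binary, LSB first: 11)
Double-and-add from P = (4, 4):
  bit 0 = 1: acc = O + (4, 4) = (4, 4)
  bit 1 = 1: acc = (4, 4) + (2, 1) = (0, 2)

3P = (0, 2)


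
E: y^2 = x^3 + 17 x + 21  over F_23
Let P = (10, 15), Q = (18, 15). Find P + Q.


P != Q, so use the chord formula.
s = (y2 - y1) / (x2 - x1) = (0) / (8) mod 23 = 0
x3 = s^2 - x1 - x2 mod 23 = 0^2 - 10 - 18 = 18
y3 = s (x1 - x3) - y1 mod 23 = 0 * (10 - 18) - 15 = 8

P + Q = (18, 8)


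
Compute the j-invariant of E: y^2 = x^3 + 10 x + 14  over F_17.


Delta = -16(4 a^3 + 27 b^2) mod 17 = 10
-1728 * (4 a)^3 = -1728 * (4*10)^3 mod 17 = 4
j = 4 * 10^(-1) mod 17 = 14

j = 14 (mod 17)


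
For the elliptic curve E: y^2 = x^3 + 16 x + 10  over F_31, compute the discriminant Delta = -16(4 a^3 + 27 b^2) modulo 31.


4 a^3 + 27 b^2 = 4*16^3 + 27*10^2 = 16384 + 2700 = 19084
Delta = -16 * (19084) = -305344
Delta mod 31 = 6

Delta = 6 (mod 31)


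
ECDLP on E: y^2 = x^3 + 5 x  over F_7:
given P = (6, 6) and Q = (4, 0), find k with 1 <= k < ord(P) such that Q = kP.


Enumerate multiples of P until we hit Q = (4, 0):
  1P = (6, 6)
  2P = (4, 0)
Match found at i = 2.

k = 2


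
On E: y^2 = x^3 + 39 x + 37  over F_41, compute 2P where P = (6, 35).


Doubling: s = (3 x1^2 + a) / (2 y1)
s = (3*6^2 + 39) / (2*35) mod 41 = 39
x3 = s^2 - 2 x1 mod 41 = 39^2 - 2*6 = 33
y3 = s (x1 - x3) - y1 mod 41 = 39 * (6 - 33) - 35 = 19

2P = (33, 19)


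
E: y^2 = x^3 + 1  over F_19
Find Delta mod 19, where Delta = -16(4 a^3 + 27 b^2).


4 a^3 + 27 b^2 = 4*0^3 + 27*1^2 = 0 + 27 = 27
Delta = -16 * (27) = -432
Delta mod 19 = 5

Delta = 5 (mod 19)


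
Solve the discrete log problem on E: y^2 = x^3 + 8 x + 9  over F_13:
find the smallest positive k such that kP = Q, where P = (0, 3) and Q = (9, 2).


Enumerate multiples of P until we hit Q = (9, 2):
  1P = (0, 3)
  2P = (9, 11)
  3P = (8, 0)
  4P = (9, 2)
Match found at i = 4.

k = 4


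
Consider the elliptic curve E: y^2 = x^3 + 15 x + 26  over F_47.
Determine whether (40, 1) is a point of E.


Check whether y^2 = x^3 + 15 x + 26 (mod 47) for (x, y) = (40, 1).
LHS: y^2 = 1^2 mod 47 = 1
RHS: x^3 + 15 x + 26 = 40^3 + 15*40 + 26 mod 47 = 1
LHS = RHS

Yes, on the curve


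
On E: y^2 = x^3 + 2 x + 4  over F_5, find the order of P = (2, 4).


Compute successive multiples of P until we hit O:
  1P = (2, 4)
  2P = (0, 2)
  3P = (4, 4)
  4P = (4, 1)
  5P = (0, 3)
  6P = (2, 1)
  7P = O

ord(P) = 7


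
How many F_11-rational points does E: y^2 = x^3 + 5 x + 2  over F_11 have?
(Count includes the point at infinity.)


For each x in F_11, count y with y^2 = x^3 + 5 x + 2 mod 11:
  x = 2: RHS = 9, y in [3, 8]  -> 2 point(s)
  x = 3: RHS = 0, y in [0]  -> 1 point(s)
  x = 4: RHS = 9, y in [3, 8]  -> 2 point(s)
  x = 5: RHS = 9, y in [3, 8]  -> 2 point(s)
  x = 8: RHS = 4, y in [2, 9]  -> 2 point(s)
Affine points: 9. Add the point at infinity: total = 10.

#E(F_11) = 10


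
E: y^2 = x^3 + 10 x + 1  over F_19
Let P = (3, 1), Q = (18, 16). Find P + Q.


P != Q, so use the chord formula.
s = (y2 - y1) / (x2 - x1) = (15) / (15) mod 19 = 1
x3 = s^2 - x1 - x2 mod 19 = 1^2 - 3 - 18 = 18
y3 = s (x1 - x3) - y1 mod 19 = 1 * (3 - 18) - 1 = 3

P + Q = (18, 3)


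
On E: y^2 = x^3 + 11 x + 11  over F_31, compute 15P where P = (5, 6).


k = 15 = 1111_2 (binary, LSB first: 1111)
Double-and-add from P = (5, 6):
  bit 0 = 1: acc = O + (5, 6) = (5, 6)
  bit 1 = 1: acc = (5, 6) + (25, 16) = (9, 23)
  bit 2 = 1: acc = (9, 23) + (6, 13) = (3, 28)
  bit 3 = 1: acc = (3, 28) + (20, 4) = (16, 25)

15P = (16, 25)


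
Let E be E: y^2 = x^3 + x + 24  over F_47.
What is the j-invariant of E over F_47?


Delta = -16(4 a^3 + 27 b^2) mod 47 = 16
-1728 * (4 a)^3 = -1728 * (4*1)^3 mod 47 = 46
j = 46 * 16^(-1) mod 47 = 44

j = 44 (mod 47)


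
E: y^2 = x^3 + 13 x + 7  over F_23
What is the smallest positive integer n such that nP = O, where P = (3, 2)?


Compute successive multiples of P until we hit O:
  1P = (3, 2)
  2P = (2, 8)
  3P = (8, 5)
  4P = (5, 6)
  5P = (19, 12)
  6P = (19, 11)
  7P = (5, 17)
  8P = (8, 18)
  ... (continuing to 11P)
  11P = O

ord(P) = 11


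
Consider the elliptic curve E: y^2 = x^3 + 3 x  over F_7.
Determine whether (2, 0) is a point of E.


Check whether y^2 = x^3 + 3 x + 0 (mod 7) for (x, y) = (2, 0).
LHS: y^2 = 0^2 mod 7 = 0
RHS: x^3 + 3 x + 0 = 2^3 + 3*2 + 0 mod 7 = 0
LHS = RHS

Yes, on the curve


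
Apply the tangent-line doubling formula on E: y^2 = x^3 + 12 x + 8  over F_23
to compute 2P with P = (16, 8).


Doubling: s = (3 x1^2 + a) / (2 y1)
s = (3*16^2 + 12) / (2*8) mod 23 = 20
x3 = s^2 - 2 x1 mod 23 = 20^2 - 2*16 = 0
y3 = s (x1 - x3) - y1 mod 23 = 20 * (16 - 0) - 8 = 13

2P = (0, 13)


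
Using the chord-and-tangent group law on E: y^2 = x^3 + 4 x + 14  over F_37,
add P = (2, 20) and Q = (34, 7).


P != Q, so use the chord formula.
s = (y2 - y1) / (x2 - x1) = (24) / (32) mod 37 = 10
x3 = s^2 - x1 - x2 mod 37 = 10^2 - 2 - 34 = 27
y3 = s (x1 - x3) - y1 mod 37 = 10 * (2 - 27) - 20 = 26

P + Q = (27, 26)


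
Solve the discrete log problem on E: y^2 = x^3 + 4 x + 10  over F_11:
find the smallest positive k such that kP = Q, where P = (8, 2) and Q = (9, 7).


Enumerate multiples of P until we hit Q = (9, 7):
  1P = (8, 2)
  2P = (9, 4)
  3P = (9, 7)
Match found at i = 3.

k = 3


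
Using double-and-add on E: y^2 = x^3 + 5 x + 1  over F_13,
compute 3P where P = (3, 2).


k = 3 = 11_2 (binary, LSB first: 11)
Double-and-add from P = (3, 2):
  bit 0 = 1: acc = O + (3, 2) = (3, 2)
  bit 1 = 1: acc = (3, 2) + (6, 0) = (3, 11)

3P = (3, 11)


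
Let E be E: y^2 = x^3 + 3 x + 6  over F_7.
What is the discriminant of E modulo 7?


4 a^3 + 27 b^2 = 4*3^3 + 27*6^2 = 108 + 972 = 1080
Delta = -16 * (1080) = -17280
Delta mod 7 = 3

Delta = 3 (mod 7)


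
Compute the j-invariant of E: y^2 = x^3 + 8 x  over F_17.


Delta = -16(4 a^3 + 27 b^2) mod 17 = 8
-1728 * (4 a)^3 = -1728 * (4*8)^3 mod 17 = 3
j = 3 * 8^(-1) mod 17 = 11

j = 11 (mod 17)


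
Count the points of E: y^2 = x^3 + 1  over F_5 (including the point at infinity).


For each x in F_5, count y with y^2 = x^3 + 0 x + 1 mod 5:
  x = 0: RHS = 1, y in [1, 4]  -> 2 point(s)
  x = 2: RHS = 4, y in [2, 3]  -> 2 point(s)
  x = 4: RHS = 0, y in [0]  -> 1 point(s)
Affine points: 5. Add the point at infinity: total = 6.

#E(F_5) = 6


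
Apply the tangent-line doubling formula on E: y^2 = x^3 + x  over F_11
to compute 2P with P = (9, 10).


Doubling: s = (3 x1^2 + a) / (2 y1)
s = (3*9^2 + 1) / (2*10) mod 11 = 10
x3 = s^2 - 2 x1 mod 11 = 10^2 - 2*9 = 5
y3 = s (x1 - x3) - y1 mod 11 = 10 * (9 - 5) - 10 = 8

2P = (5, 8)


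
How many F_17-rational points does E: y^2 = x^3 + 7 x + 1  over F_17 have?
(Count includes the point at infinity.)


For each x in F_17, count y with y^2 = x^3 + 7 x + 1 mod 17:
  x = 0: RHS = 1, y in [1, 16]  -> 2 point(s)
  x = 1: RHS = 9, y in [3, 14]  -> 2 point(s)
  x = 3: RHS = 15, y in [7, 10]  -> 2 point(s)
  x = 4: RHS = 8, y in [5, 12]  -> 2 point(s)
  x = 5: RHS = 8, y in [5, 12]  -> 2 point(s)
  x = 6: RHS = 4, y in [2, 15]  -> 2 point(s)
  x = 7: RHS = 2, y in [6, 11]  -> 2 point(s)
  x = 8: RHS = 8, y in [5, 12]  -> 2 point(s)
  x = 10: RHS = 0, y in [0]  -> 1 point(s)
  x = 11: RHS = 15, y in [7, 10]  -> 2 point(s)
  x = 14: RHS = 4, y in [2, 15]  -> 2 point(s)
  x = 15: RHS = 13, y in [8, 9]  -> 2 point(s)
Affine points: 23. Add the point at infinity: total = 24.

#E(F_17) = 24
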